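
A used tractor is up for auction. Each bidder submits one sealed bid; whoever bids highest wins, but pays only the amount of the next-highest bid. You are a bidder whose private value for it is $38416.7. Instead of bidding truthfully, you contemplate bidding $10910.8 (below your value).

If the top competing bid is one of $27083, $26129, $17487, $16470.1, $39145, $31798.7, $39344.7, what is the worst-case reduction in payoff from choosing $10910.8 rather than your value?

$27083: truthful gives $11333.7, deviation gives $0 → loss $11333.7.
$26129: truthful gives $12287.7, deviation gives $0 → loss $12287.7.
$17487: truthful gives $20929.7, deviation gives $0 → loss $20929.7.
$16470.1: truthful gives $21946.6, deviation gives $0 → loss $21946.6.
$39145: same outcome either way → loss $0.
$31798.7: truthful gives $6618, deviation gives $0 → loss $6618.
$39344.7: same outcome either way → loss $0.
Maximum loss: $21946.6.

$21946.6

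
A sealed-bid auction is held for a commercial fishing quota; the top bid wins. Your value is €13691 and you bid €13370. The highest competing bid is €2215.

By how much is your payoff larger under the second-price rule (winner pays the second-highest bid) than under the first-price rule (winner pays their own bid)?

You have the highest bid, so you win under either rule.
Second-price: pay €2215 → payoff €11476.
First-price: pay your own bid €13370 → payoff €321.
Difference = €11476 − (€321) = €11155.

€11155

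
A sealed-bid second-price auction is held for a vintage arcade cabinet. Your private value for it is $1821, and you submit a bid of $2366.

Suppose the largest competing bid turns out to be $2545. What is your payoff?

$0

Your bid $2366 is below the highest competing bid $2545, so you lose.
A losing bidder pays nothing and receives nothing: payoff = $0.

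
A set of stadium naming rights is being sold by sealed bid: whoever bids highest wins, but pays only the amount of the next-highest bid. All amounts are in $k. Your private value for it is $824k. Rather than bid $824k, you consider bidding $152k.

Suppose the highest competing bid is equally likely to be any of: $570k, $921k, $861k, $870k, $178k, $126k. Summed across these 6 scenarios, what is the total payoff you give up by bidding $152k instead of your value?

The deviation costs you only when the competing bid falls strictly between $152k and $824k; elsewhere both bids give the same outcome.
$570k: truthful payoff $254k, deviation payoff $0k → loss $254k.
$921k: outcomes coincide → loss $0k.
$861k: outcomes coincide → loss $0k.
$870k: outcomes coincide → loss $0k.
$178k: truthful payoff $646k, deviation payoff $0k → loss $646k.
$126k: outcomes coincide → loss $0k.
Total loss = $254k + $646k = $900k.
In a second-price auction your bid sets only whether you win, not what you pay, so bidding your true value is weakly dominant.

$900k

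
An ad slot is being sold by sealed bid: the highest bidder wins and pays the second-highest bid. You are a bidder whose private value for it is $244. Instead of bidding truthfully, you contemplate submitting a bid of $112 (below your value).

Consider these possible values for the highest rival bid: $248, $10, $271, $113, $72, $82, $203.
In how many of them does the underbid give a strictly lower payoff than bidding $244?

2

The deviation hurts exactly when the highest competing bid lies strictly between $112 and $244 — underbidding then forfeits a profitable win.
$248: above both → same outcome either way.
$10: below both → same outcome either way.
$271: above both → same outcome either way.
$113: inside the interval → strictly worse (loss $131).
$72: below both → same outcome either way.
$82: below both → same outcome either way.
$203: inside the interval → strictly worse (loss $41).
Count: 2.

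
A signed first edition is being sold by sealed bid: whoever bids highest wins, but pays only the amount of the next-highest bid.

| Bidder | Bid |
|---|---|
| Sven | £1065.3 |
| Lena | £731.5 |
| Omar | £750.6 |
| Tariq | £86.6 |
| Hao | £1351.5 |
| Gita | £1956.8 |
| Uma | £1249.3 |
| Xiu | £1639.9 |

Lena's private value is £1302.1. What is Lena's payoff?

Highest bid: Gita at £1956.8, so Gita wins.
Second-highest bid: Xiu at £1639.9 — that is the price the winner pays.
Lena did not win, so Lena pays nothing and receives nothing: payoff £0.

£0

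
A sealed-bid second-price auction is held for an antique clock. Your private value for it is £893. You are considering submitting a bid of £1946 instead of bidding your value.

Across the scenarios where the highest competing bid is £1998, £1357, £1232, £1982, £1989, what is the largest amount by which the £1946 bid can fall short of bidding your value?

£464

£1998: same outcome either way → loss £0.
£1357: truthful gives £0, deviation gives −£464 → loss £464.
£1232: truthful gives £0, deviation gives −£339 → loss £339.
£1982: same outcome either way → loss £0.
£1989: same outcome either way → loss £0.
Maximum loss: £464.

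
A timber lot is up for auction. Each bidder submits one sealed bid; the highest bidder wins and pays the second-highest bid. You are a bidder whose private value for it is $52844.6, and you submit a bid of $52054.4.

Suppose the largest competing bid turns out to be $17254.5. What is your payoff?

$35590.1

Your bid $52054.4 exceeds the highest competing bid $17254.5, so you win.
In a second-price auction the winner pays the second-highest bid, $17254.5.
Payoff = value − price = $52844.6 − $17254.5 = $35590.1.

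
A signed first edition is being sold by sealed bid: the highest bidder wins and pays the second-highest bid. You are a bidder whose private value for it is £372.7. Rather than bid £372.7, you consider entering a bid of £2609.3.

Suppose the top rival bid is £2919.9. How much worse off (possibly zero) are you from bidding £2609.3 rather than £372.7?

£0

Bidding your value £372.7: you lose (since £372.7 < £2919.9). Payoff £0.
Bidding £2609.3: you lose. Payoff £0.
Difference = £0 − £0 = £0; both bids lead to the same outcome because the competing bid is above both your value and your alternative bid.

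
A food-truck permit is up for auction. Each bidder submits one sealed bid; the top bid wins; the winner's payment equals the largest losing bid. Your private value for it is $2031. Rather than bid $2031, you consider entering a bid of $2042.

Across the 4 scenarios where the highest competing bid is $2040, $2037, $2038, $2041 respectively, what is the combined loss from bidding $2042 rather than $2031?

The deviation costs you only when the competing bid falls strictly between $2031 and $2042; elsewhere both bids give the same outcome.
$2040: truthful payoff $0, deviation payoff −$9 → loss $9.
$2037: truthful payoff $0, deviation payoff −$6 → loss $6.
$2038: truthful payoff $0, deviation payoff −$7 → loss $7.
$2041: truthful payoff $0, deviation payoff −$10 → loss $10.
Total loss = $9 + $6 + $7 + $10 = $32.
In a second-price auction your bid sets only whether you win, not what you pay, so bidding your true value is weakly dominant.

$32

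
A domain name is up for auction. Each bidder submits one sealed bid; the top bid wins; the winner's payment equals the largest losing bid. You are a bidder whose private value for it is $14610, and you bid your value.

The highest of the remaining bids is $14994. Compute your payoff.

$0

Your bid $14610 is below the highest competing bid $14994, so you lose.
A losing bidder pays nothing and receives nothing: payoff = $0.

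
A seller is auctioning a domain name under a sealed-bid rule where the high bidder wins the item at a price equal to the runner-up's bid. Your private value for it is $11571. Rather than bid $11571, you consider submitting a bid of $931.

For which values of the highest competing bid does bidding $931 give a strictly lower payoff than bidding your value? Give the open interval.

If the competing bid is below $931, both bids win at the same price — no difference.
If it is above $11571, both bids lose — no difference.
If it lies strictly between $931 and $11571, bidding your value wins at a price below your value (positive payoff) while bidding $931 loses (payoff 0).
So the deviation strictly hurts on the open interval ($931, $11571).

($931, $11571)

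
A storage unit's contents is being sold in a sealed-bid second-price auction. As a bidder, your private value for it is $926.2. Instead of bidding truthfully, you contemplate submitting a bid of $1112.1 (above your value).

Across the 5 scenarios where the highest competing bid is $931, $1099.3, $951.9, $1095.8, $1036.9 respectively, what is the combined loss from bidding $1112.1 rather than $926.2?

The deviation costs you only when the competing bid falls strictly between $926.2 and $1112.1; elsewhere both bids give the same outcome.
$931: truthful payoff $0, deviation payoff −$4.8 → loss $4.8.
$1099.3: truthful payoff $0, deviation payoff −$173.1 → loss $173.1.
$951.9: truthful payoff $0, deviation payoff −$25.7 → loss $25.7.
$1095.8: truthful payoff $0, deviation payoff −$169.6 → loss $169.6.
$1036.9: truthful payoff $0, deviation payoff −$110.7 → loss $110.7.
Total loss = $4.8 + $173.1 + $25.7 + $169.6 + $110.7 = $483.9.

$483.9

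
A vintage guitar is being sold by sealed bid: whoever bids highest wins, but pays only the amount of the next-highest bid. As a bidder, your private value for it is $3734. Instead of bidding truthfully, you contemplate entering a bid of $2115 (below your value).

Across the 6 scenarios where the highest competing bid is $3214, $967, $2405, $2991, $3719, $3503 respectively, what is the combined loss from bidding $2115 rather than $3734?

The deviation costs you only when the competing bid falls strictly between $2115 and $3734; elsewhere both bids give the same outcome.
$3214: truthful payoff $520, deviation payoff $0 → loss $520.
$967: outcomes coincide → loss $0.
$2405: truthful payoff $1329, deviation payoff $0 → loss $1329.
$2991: truthful payoff $743, deviation payoff $0 → loss $743.
$3719: truthful payoff $15, deviation payoff $0 → loss $15.
$3503: truthful payoff $231, deviation payoff $0 → loss $231.
Total loss = $520 + $1329 + $743 + $15 + $231 = $2838.

$2838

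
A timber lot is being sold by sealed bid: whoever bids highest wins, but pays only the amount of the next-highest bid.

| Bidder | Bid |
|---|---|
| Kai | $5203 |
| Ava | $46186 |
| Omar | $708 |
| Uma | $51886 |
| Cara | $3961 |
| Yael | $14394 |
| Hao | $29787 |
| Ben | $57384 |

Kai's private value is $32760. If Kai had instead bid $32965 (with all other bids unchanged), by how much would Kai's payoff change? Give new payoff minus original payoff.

$0

The highest bid among the other bidders is $57384; Kai's bid doesn't change that.
Original bid $5203: Kai is not highest (top rival bid is $57384); payoff $0.
Alternative bid $32965: Kai is not highest (top rival bid is $57384); payoff $0.
Change in payoff = $0 − ($0) = $0.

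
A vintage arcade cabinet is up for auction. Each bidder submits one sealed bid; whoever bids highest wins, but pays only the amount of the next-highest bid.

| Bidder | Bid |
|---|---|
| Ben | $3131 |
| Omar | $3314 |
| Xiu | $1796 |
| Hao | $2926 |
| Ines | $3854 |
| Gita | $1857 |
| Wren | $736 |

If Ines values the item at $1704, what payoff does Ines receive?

Highest bid: Ines at $3854, so Ines wins.
Second-highest bid: Omar at $3314 — that is the price the winner pays.
Ines's payoff = value − price = $1704 − $3314 = −$1610.

−$1610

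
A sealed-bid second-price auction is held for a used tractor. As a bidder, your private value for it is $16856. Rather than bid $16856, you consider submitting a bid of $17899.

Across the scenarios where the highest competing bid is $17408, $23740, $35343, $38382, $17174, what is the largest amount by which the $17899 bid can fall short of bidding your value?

$552

$17408: truthful gives $0, deviation gives −$552 → loss $552.
$23740: same outcome either way → loss $0.
$35343: same outcome either way → loss $0.
$38382: same outcome either way → loss $0.
$17174: truthful gives $0, deviation gives −$318 → loss $318.
Maximum loss: $552.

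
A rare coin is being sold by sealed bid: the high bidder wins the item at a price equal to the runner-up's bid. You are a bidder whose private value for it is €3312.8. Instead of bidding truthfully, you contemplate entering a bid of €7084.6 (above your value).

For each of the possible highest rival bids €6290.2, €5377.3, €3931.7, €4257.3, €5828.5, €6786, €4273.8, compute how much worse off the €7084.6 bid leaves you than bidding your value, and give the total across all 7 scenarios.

The deviation costs you only when the competing bid falls strictly between €3312.8 and €7084.6; elsewhere both bids give the same outcome.
€6290.2: truthful payoff €0, deviation payoff −€2977.4 → loss €2977.4.
€5377.3: truthful payoff €0, deviation payoff −€2064.5 → loss €2064.5.
€3931.7: truthful payoff €0, deviation payoff −€618.9 → loss €618.9.
€4257.3: truthful payoff €0, deviation payoff −€944.5 → loss €944.5.
€5828.5: truthful payoff €0, deviation payoff −€2515.7 → loss €2515.7.
€6786: truthful payoff €0, deviation payoff −€3473.2 → loss €3473.2.
€4273.8: truthful payoff €0, deviation payoff −€961 → loss €961.
Total loss = €2977.4 + €2064.5 + €618.9 + €944.5 + €2515.7 + €3473.2 + €961 = €13555.2.
Truthful bidding weakly dominates here: raising your bid can only win items priced above your value, and lowering it can only forfeit items priced below.

€13555.2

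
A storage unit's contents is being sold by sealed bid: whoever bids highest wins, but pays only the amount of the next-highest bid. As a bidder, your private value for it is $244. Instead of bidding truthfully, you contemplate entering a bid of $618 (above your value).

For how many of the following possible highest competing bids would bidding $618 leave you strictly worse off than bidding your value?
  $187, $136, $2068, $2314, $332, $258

The deviation hurts exactly when the highest competing bid lies strictly between $244 and $618 — overbidding then wins at a price above your value.
$187: below both → same outcome either way.
$136: below both → same outcome either way.
$2068: above both → same outcome either way.
$2314: above both → same outcome either way.
$332: inside the interval → strictly worse (loss $88).
$258: inside the interval → strictly worse (loss $14).
Count: 2.

2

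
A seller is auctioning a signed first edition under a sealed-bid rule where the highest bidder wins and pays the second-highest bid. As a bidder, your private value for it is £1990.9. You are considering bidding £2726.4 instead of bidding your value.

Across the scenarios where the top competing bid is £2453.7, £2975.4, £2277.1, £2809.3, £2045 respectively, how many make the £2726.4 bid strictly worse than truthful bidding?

The deviation hurts exactly when the highest competing bid lies strictly between £1990.9 and £2726.4 — overbidding then wins at a price above your value.
£2453.7: inside the interval → strictly worse (loss £462.8).
£2975.4: above both → same outcome either way.
£2277.1: inside the interval → strictly worse (loss £286.2).
£2809.3: above both → same outcome either way.
£2045: inside the interval → strictly worse (loss £54.1).
Count: 3.

3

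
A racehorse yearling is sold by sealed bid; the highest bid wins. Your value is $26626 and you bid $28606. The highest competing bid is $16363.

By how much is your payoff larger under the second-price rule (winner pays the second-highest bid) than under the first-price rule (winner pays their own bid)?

You have the highest bid, so you win under either rule.
Second-price: pay $16363 → payoff $10263.
First-price: pay your own bid $28606 → payoff −$1980.
Difference = $10263 − (−$1980) = $12243.

$12243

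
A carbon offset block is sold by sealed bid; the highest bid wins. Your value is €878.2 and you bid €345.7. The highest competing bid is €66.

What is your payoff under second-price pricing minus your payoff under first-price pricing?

You have the highest bid, so you win under either rule.
Second-price: pay €66 → payoff €812.2.
First-price: pay your own bid €345.7 → payoff €532.5.
Difference = €812.2 − (€532.5) = €279.7.

€279.7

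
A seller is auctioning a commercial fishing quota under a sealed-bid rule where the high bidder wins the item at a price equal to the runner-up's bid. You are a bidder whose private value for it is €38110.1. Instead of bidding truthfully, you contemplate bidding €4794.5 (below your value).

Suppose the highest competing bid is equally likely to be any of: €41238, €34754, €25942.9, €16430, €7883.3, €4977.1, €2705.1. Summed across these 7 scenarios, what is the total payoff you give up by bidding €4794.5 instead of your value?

The deviation costs you only when the competing bid falls strictly between €4794.5 and €38110.1; elsewhere both bids give the same outcome.
€41238: outcomes coincide → loss €0.
€34754: truthful payoff €3356.1, deviation payoff €0 → loss €3356.1.
€25942.9: truthful payoff €12167.2, deviation payoff €0 → loss €12167.2.
€16430: truthful payoff €21680.1, deviation payoff €0 → loss €21680.1.
€7883.3: truthful payoff €30226.8, deviation payoff €0 → loss €30226.8.
€4977.1: truthful payoff €33133, deviation payoff €0 → loss €33133.
€2705.1: outcomes coincide → loss €0.
Total loss = €3356.1 + €12167.2 + €21680.1 + €30226.8 + €33133 = €100563.2.

€100563.2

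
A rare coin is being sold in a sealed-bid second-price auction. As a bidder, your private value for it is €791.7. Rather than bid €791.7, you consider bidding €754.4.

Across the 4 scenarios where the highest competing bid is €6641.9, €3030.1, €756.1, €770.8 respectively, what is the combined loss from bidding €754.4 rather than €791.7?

€56.5

The deviation costs you only when the competing bid falls strictly between €754.4 and €791.7; elsewhere both bids give the same outcome.
€6641.9: outcomes coincide → loss €0.
€3030.1: outcomes coincide → loss €0.
€756.1: truthful payoff €35.6, deviation payoff €0 → loss €35.6.
€770.8: truthful payoff €20.9, deviation payoff €0 → loss €20.9.
Total loss = €35.6 + €20.9 = €56.5.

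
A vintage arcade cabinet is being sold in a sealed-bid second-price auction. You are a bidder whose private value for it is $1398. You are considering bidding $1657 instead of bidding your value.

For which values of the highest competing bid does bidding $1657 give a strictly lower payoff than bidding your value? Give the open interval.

If the competing bid is below $1398, both bids win at the same price — no difference.
If it is above $1657, both bids lose — no difference.
If it lies strictly between $1398 and $1657, bidding your value loses (payoff 0) while bidding $1657 wins at a price above your value (payoff negative).
So the deviation strictly hurts on the open interval ($1398, $1657).
In a second-price auction your bid sets only whether you win, not what you pay, so bidding your true value is weakly dominant.

($1398, $1657)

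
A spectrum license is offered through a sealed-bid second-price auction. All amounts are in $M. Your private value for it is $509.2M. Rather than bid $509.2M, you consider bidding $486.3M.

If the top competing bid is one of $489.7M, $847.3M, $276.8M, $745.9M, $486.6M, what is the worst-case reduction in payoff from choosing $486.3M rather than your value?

$22.6M

$489.7M: truthful gives $19.5M, deviation gives $0M → loss $19.5M.
$847.3M: same outcome either way → loss $0M.
$276.8M: same outcome either way → loss $0M.
$745.9M: same outcome either way → loss $0M.
$486.6M: truthful gives $22.6M, deviation gives $0M → loss $22.6M.
Maximum loss: $22.6M.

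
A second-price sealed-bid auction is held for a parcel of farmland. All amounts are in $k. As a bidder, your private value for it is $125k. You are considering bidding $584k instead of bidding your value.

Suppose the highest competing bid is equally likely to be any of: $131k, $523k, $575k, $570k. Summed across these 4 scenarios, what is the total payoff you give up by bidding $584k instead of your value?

$1299k

The deviation costs you only when the competing bid falls strictly between $125k and $584k; elsewhere both bids give the same outcome.
$131k: truthful payoff $0k, deviation payoff −$6k → loss $6k.
$523k: truthful payoff $0k, deviation payoff −$398k → loss $398k.
$575k: truthful payoff $0k, deviation payoff −$450k → loss $450k.
$570k: truthful payoff $0k, deviation payoff −$445k → loss $445k.
Total loss = $6k + $398k + $450k + $445k = $1299k.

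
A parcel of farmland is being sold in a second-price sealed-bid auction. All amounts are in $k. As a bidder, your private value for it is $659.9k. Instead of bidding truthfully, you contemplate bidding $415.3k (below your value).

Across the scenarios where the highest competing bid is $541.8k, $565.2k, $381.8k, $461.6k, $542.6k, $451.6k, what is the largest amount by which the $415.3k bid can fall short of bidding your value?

$541.8k: truthful gives $118.1k, deviation gives $0k → loss $118.1k.
$565.2k: truthful gives $94.7k, deviation gives $0k → loss $94.7k.
$381.8k: same outcome either way → loss $0k.
$461.6k: truthful gives $198.3k, deviation gives $0k → loss $198.3k.
$542.6k: truthful gives $117.3k, deviation gives $0k → loss $117.3k.
$451.6k: truthful gives $208.3k, deviation gives $0k → loss $208.3k.
Maximum loss: $208.3k.

$208.3k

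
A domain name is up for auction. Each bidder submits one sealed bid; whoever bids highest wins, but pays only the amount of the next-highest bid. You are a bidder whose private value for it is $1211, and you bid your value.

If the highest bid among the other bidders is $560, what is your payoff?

Your bid $1211 exceeds the highest competing bid $560, so you win.
In a second-price auction the winner pays the second-highest bid, $560.
Payoff = value − price = $1211 − $560 = $651.

$651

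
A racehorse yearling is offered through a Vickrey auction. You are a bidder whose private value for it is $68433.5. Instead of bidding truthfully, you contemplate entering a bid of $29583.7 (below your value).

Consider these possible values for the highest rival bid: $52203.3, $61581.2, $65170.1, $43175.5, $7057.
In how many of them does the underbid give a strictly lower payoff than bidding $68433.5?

The deviation hurts exactly when the highest competing bid lies strictly between $29583.7 and $68433.5 — underbidding then forfeits a profitable win.
$52203.3: inside the interval → strictly worse (loss $16230.2).
$61581.2: inside the interval → strictly worse (loss $6852.3).
$65170.1: inside the interval → strictly worse (loss $3263.4).
$43175.5: inside the interval → strictly worse (loss $25258).
$7057: below both → same outcome either way.
Count: 4.

4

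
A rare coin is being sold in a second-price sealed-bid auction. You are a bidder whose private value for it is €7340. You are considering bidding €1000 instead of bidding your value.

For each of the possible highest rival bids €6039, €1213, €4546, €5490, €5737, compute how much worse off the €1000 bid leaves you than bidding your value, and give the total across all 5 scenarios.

The deviation costs you only when the competing bid falls strictly between €1000 and €7340; elsewhere both bids give the same outcome.
€6039: truthful payoff €1301, deviation payoff €0 → loss €1301.
€1213: truthful payoff €6127, deviation payoff €0 → loss €6127.
€4546: truthful payoff €2794, deviation payoff €0 → loss €2794.
€5490: truthful payoff €1850, deviation payoff €0 → loss €1850.
€5737: truthful payoff €1603, deviation payoff €0 → loss €1603.
Total loss = €1301 + €6127 + €2794 + €1850 + €1603 = €13675.

€13675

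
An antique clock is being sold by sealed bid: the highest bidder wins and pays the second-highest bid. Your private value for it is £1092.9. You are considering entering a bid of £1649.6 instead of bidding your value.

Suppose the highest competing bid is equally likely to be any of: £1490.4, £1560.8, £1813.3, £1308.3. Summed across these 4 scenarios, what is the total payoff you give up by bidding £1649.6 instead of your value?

£1080.8

The deviation costs you only when the competing bid falls strictly between £1092.9 and £1649.6; elsewhere both bids give the same outcome.
£1490.4: truthful payoff £0, deviation payoff −£397.5 → loss £397.5.
£1560.8: truthful payoff £0, deviation payoff −£467.9 → loss £467.9.
£1813.3: outcomes coincide → loss £0.
£1308.3: truthful payoff £0, deviation payoff −£215.4 → loss £215.4.
Total loss = £397.5 + £467.9 + £215.4 = £1080.8.
Truthful bidding weakly dominates here: raising your bid can only win items priced above your value, and lowering it can only forfeit items priced below.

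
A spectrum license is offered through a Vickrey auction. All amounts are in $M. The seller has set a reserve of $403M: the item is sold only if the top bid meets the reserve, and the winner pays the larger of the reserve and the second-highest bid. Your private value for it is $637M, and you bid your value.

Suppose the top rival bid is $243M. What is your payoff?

$234M

Your bid $637M is the highest and exceeds the reserve.
Price = max(second-highest bid, reserve) = max($243M, $403M) = $403M.
Payoff = $637M − $403M = $234M.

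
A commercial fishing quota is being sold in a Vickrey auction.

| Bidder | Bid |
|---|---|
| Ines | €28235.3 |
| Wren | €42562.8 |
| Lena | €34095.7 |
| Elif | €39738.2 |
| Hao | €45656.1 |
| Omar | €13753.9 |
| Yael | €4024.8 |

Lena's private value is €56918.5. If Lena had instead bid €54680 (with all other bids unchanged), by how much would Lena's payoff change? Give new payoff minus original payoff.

€11262.4

The highest bid among the other bidders is €45656.1; Lena's bid doesn't change that.
Original bid €34095.7: Lena is not highest (top rival bid is €45656.1); payoff €0.
Alternative bid €54680: Lena is highest, pays the top rival bid €45656.1; payoff €56918.5 − €45656.1 = €11262.4.
Change in payoff = €11262.4 − (€0) = €11262.4.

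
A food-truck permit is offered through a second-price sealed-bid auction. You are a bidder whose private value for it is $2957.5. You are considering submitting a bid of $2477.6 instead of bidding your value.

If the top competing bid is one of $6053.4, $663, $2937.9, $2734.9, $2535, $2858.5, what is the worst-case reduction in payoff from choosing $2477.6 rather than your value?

$6053.4: same outcome either way → loss $0.
$663: same outcome either way → loss $0.
$2937.9: truthful gives $19.6, deviation gives $0 → loss $19.6.
$2734.9: truthful gives $222.6, deviation gives $0 → loss $222.6.
$2535: truthful gives $422.5, deviation gives $0 → loss $422.5.
$2858.5: truthful gives $99, deviation gives $0 → loss $99.
Maximum loss: $422.5.

$422.5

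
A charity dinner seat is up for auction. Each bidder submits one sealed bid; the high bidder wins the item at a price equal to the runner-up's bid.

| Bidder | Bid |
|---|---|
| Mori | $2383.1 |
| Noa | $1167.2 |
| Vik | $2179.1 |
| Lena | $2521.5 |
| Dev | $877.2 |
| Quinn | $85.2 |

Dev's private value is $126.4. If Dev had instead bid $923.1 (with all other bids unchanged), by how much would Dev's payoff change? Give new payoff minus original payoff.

$0

The highest bid among the other bidders is $2521.5; Dev's bid doesn't change that.
Original bid $877.2: Dev is not highest (top rival bid is $2521.5); payoff $0.
Alternative bid $923.1: Dev is not highest (top rival bid is $2521.5); payoff $0.
Change in payoff = $0 − ($0) = $0.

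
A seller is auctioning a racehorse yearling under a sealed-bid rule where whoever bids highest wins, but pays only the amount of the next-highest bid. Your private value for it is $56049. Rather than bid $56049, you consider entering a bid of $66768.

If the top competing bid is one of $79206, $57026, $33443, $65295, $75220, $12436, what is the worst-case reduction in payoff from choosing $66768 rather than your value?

$79206: same outcome either way → loss $0.
$57026: truthful gives $0, deviation gives −$977 → loss $977.
$33443: same outcome either way → loss $0.
$65295: truthful gives $0, deviation gives −$9246 → loss $9246.
$75220: same outcome either way → loss $0.
$12436: same outcome either way → loss $0.
Maximum loss: $9246.

$9246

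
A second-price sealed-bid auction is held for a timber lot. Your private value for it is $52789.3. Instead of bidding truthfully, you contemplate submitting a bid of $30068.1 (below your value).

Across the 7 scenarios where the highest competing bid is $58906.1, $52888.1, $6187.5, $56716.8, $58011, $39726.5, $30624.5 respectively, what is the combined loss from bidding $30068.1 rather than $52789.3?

The deviation costs you only when the competing bid falls strictly between $30068.1 and $52789.3; elsewhere both bids give the same outcome.
$58906.1: outcomes coincide → loss $0.
$52888.1: outcomes coincide → loss $0.
$6187.5: outcomes coincide → loss $0.
$56716.8: outcomes coincide → loss $0.
$58011: outcomes coincide → loss $0.
$39726.5: truthful payoff $13062.8, deviation payoff $0 → loss $13062.8.
$30624.5: truthful payoff $22164.8, deviation payoff $0 → loss $22164.8.
Total loss = $13062.8 + $22164.8 = $35227.6.

$35227.6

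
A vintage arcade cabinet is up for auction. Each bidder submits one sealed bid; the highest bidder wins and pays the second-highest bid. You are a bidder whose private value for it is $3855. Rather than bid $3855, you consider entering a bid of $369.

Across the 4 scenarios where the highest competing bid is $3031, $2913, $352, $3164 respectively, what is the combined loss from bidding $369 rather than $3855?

$2457

The deviation costs you only when the competing bid falls strictly between $369 and $3855; elsewhere both bids give the same outcome.
$3031: truthful payoff $824, deviation payoff $0 → loss $824.
$2913: truthful payoff $942, deviation payoff $0 → loss $942.
$352: outcomes coincide → loss $0.
$3164: truthful payoff $691, deviation payoff $0 → loss $691.
Total loss = $824 + $942 + $691 = $2457.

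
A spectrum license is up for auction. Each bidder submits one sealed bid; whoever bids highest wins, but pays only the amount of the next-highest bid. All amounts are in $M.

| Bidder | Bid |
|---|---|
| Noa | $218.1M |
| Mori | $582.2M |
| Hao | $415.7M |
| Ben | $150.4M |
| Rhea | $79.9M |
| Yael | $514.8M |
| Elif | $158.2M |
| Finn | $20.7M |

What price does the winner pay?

Highest bid: Mori at $582.2M, so Mori wins.
Second-highest bid: Yael at $514.8M — that is the price the winner pays.

$514.8M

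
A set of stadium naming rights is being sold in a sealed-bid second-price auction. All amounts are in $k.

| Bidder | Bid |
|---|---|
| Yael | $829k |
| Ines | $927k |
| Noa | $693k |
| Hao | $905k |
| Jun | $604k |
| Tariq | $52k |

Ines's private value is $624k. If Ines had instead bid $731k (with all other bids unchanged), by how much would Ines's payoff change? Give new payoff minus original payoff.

The highest bid among the other bidders is $905k; Ines's bid doesn't change that.
Original bid $927k: Ines is highest, pays the top rival bid $905k; payoff $624k − $905k = −$281k.
Alternative bid $731k: Ines is not highest (top rival bid is $905k); payoff $0k.
Change in payoff = $0k − (−$281k) = $281k.

$281k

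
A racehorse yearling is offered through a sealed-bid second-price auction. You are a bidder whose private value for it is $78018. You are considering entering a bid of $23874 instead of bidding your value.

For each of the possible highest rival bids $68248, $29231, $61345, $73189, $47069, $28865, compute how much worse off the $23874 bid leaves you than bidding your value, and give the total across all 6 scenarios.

$160161

The deviation costs you only when the competing bid falls strictly between $23874 and $78018; elsewhere both bids give the same outcome.
$68248: truthful payoff $9770, deviation payoff $0 → loss $9770.
$29231: truthful payoff $48787, deviation payoff $0 → loss $48787.
$61345: truthful payoff $16673, deviation payoff $0 → loss $16673.
$73189: truthful payoff $4829, deviation payoff $0 → loss $4829.
$47069: truthful payoff $30949, deviation payoff $0 → loss $30949.
$28865: truthful payoff $49153, deviation payoff $0 → loss $49153.
Total loss = $9770 + $48787 + $16673 + $4829 + $30949 + $49153 = $160161.
In a second-price auction your bid sets only whether you win, not what you pay, so bidding your true value is weakly dominant.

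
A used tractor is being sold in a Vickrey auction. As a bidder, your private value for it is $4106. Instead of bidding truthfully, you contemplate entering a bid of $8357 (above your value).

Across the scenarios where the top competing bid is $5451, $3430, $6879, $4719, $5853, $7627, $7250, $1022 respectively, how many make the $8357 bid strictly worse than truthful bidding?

The deviation hurts exactly when the highest competing bid lies strictly between $4106 and $8357 — overbidding then wins at a price above your value.
$5451: inside the interval → strictly worse (loss $1345).
$3430: below both → same outcome either way.
$6879: inside the interval → strictly worse (loss $2773).
$4719: inside the interval → strictly worse (loss $613).
$5853: inside the interval → strictly worse (loss $1747).
$7627: inside the interval → strictly worse (loss $3521).
$7250: inside the interval → strictly worse (loss $3144).
$1022: below both → same outcome either way.
Count: 6.

6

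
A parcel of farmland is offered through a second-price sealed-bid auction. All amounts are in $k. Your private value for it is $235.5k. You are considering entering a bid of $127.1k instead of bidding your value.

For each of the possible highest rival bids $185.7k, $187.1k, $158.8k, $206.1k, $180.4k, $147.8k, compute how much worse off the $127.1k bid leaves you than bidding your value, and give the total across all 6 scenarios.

$347.1k

The deviation costs you only when the competing bid falls strictly between $127.1k and $235.5k; elsewhere both bids give the same outcome.
$185.7k: truthful payoff $49.8k, deviation payoff $0k → loss $49.8k.
$187.1k: truthful payoff $48.4k, deviation payoff $0k → loss $48.4k.
$158.8k: truthful payoff $76.7k, deviation payoff $0k → loss $76.7k.
$206.1k: truthful payoff $29.4k, deviation payoff $0k → loss $29.4k.
$180.4k: truthful payoff $55.1k, deviation payoff $0k → loss $55.1k.
$147.8k: truthful payoff $87.7k, deviation payoff $0k → loss $87.7k.
Total loss = $49.8k + $48.4k + $76.7k + $29.4k + $55.1k + $87.7k = $347.1k.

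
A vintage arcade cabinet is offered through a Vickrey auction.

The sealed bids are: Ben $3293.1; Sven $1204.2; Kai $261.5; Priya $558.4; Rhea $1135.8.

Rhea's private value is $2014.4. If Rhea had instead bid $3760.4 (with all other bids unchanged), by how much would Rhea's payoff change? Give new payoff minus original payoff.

−$1278.7

The highest bid among the other bidders is $3293.1; Rhea's bid doesn't change that.
Original bid $1135.8: Rhea is not highest (top rival bid is $3293.1); payoff $0.
Alternative bid $3760.4: Rhea is highest, pays the top rival bid $3293.1; payoff $2014.4 − $3293.1 = −$1278.7.
Change in payoff = −$1278.7 − ($0) = −$1278.7.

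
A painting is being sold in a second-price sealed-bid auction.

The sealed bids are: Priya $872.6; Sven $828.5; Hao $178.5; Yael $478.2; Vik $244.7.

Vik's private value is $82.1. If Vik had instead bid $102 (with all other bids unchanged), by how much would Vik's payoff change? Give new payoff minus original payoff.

$0

The highest bid among the other bidders is $872.6; Vik's bid doesn't change that.
Original bid $244.7: Vik is not highest (top rival bid is $872.6); payoff $0.
Alternative bid $102: Vik is not highest (top rival bid is $872.6); payoff $0.
Change in payoff = $0 − ($0) = $0.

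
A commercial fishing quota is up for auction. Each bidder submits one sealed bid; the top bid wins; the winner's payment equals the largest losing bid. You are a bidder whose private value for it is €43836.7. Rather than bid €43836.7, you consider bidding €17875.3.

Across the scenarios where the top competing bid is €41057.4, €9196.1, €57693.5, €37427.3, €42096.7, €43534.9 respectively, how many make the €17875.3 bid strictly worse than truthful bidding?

The deviation hurts exactly when the highest competing bid lies strictly between €17875.3 and €43836.7 — underbidding then forfeits a profitable win.
€41057.4: inside the interval → strictly worse (loss €2779.3).
€9196.1: below both → same outcome either way.
€57693.5: above both → same outcome either way.
€37427.3: inside the interval → strictly worse (loss €6409.4).
€42096.7: inside the interval → strictly worse (loss €1740).
€43534.9: inside the interval → strictly worse (loss €301.8).
Count: 4.

4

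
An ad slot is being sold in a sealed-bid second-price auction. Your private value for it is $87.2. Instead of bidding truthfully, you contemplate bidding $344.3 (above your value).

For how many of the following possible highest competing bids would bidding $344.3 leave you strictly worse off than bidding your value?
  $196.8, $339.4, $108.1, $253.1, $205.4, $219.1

The deviation hurts exactly when the highest competing bid lies strictly between $87.2 and $344.3 — overbidding then wins at a price above your value.
$196.8: inside the interval → strictly worse (loss $109.6).
$339.4: inside the interval → strictly worse (loss $252.2).
$108.1: inside the interval → strictly worse (loss $20.9).
$253.1: inside the interval → strictly worse (loss $165.9).
$205.4: inside the interval → strictly worse (loss $118.2).
$219.1: inside the interval → strictly worse (loss $131.9).
Count: 6.

6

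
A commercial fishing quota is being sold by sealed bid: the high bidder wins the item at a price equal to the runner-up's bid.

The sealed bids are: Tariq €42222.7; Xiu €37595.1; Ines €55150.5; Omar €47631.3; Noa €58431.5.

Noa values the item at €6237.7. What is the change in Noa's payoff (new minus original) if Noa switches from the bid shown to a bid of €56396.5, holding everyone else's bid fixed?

€0

The highest bid among the other bidders is €55150.5; Noa's bid doesn't change that.
Original bid €58431.5: Noa is highest, pays the top rival bid €55150.5; payoff €6237.7 − €55150.5 = −€48912.8.
Alternative bid €56396.5: Noa is highest, pays the top rival bid €55150.5; payoff €6237.7 − €55150.5 = −€48912.8.
Change in payoff = −€48912.8 − (−€48912.8) = €0.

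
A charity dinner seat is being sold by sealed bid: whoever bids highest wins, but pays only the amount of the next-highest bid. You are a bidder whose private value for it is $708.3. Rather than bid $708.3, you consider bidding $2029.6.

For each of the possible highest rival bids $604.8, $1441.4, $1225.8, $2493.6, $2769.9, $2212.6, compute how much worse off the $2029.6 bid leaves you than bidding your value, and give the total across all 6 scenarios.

$1250.6

The deviation costs you only when the competing bid falls strictly between $708.3 and $2029.6; elsewhere both bids give the same outcome.
$604.8: outcomes coincide → loss $0.
$1441.4: truthful payoff $0, deviation payoff −$733.1 → loss $733.1.
$1225.8: truthful payoff $0, deviation payoff −$517.5 → loss $517.5.
$2493.6: outcomes coincide → loss $0.
$2769.9: outcomes coincide → loss $0.
$2212.6: outcomes coincide → loss $0.
Total loss = $733.1 + $517.5 = $1250.6.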